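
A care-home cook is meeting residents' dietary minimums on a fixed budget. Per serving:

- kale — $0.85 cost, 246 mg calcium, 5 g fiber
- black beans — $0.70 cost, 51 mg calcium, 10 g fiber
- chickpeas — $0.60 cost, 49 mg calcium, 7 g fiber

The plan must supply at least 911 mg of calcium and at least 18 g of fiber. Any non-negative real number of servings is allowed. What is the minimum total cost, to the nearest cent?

Minimising a linear cost over {calcium ≥ 911, fiber ≥ 18, servings ≥ 0} — the optimum is at a vertex, using one or two foods.
kale only: max(911/246, 18/5) = 3.703 servings → $3.15.
black beans only: max(911/51, 18/10) = 17.86 servings → $12.50.
chickpeas only: max(911/49, 18/7) = 18.59 servings → $11.16.
kale + black beans: intersection lies outside the first quadrant.
kale + chickpeas: the both-tight solution has a negative serving — not a feasible corner.
black beans + chickpeas with both targets exact would need a negative amount; discard.
So the least-cost plan costs $3.15.

$3.15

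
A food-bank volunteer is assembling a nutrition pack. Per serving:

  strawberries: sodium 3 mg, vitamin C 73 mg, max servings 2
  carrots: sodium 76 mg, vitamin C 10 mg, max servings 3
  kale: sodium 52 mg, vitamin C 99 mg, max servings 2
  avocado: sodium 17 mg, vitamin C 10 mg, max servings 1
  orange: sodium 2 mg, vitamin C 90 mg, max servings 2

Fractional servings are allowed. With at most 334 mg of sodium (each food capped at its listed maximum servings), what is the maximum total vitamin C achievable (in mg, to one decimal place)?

560.7 mg

Vitamin C per mg sodium: orange 45, strawberries 24.33, kale 1.904, avocado 0.5882, carrots 0.1316.
Take 2 servings of orange: uses 4 mg sodium, +180.0 mg vitamin C (running total 180.0 mg).
Take 2 servings of strawberries: uses 6 mg sodium, +146.0 mg vitamin C (running total 326.0 mg).
Take 2 servings of kale: uses 104 mg sodium, +198.0 mg vitamin C (running total 524.0 mg).
Take 1 serving of avocado: uses 17 mg sodium, +10.0 mg vitamin C (running total 534.0 mg).
Take 2.671 servings of carrots: uses 203 mg sodium, +26.7 mg vitamin C (running total 560.7 mg).
Greedy by best ratio exhausts the sodium allowance optimally: 560.7 mg.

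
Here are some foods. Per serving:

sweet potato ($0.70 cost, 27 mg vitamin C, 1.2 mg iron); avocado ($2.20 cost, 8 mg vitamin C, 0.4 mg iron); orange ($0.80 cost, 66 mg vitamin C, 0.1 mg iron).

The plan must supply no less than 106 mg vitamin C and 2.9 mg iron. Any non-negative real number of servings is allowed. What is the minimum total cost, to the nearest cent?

An LP optimum is at a vertex; with two nutrient constraints at most two foods are used. Check each candidate.
sweet potato only: max(106/27, 2.9/1.2) = 3.926 servings → $2.75.
avocado only: max(106/8, 2.9/0.4) = 13.25 servings → $29.15.
orange only: max(106/66, 2.9/0.1) = 29 servings → $23.20.
sweet potato + avocado with both targets exact would need a negative amount; discard.
sweet potato + orange with both tight: 2.363 servings and 0.6392 servings → $2.17.
avocado + orange with both tight: 7.062 servings and 0.75 servings → $16.14.
So the least-cost plan costs $2.17.

$2.17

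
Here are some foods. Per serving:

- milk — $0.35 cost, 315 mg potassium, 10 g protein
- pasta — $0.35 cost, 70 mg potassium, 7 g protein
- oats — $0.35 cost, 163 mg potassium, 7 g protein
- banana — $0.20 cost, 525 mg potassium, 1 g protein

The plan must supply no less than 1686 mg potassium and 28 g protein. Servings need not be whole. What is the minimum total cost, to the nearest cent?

This is a tiny linear program; its minimum lies at a vertex of the feasible set. List the vertices and price them.
milk only: max(1686/315, 28/10) = 5.352 servings → $1.87.
pasta only: max(1686/70, 28/7) = 24.09 servings → $8.43.
oats only: max(1686/163, 28/7) = 10.34 servings → $3.62.
banana only: max(1686/525, 28/1) = 28 servings → $5.60.
milk + pasta with both targets exact would need a negative amount; discard.
milk + oats: intersection lies outside the first quadrant.
milk + banana with both tight: 2.637 servings and 1.629 servings → $1.25.
pasta + oats: intersection lies outside the first quadrant.
pasta + banana with both tight: 3.61 servings and 2.73 servings → $1.81.
oats + banana with both tight: 3.706 servings and 2.061 servings → $1.71.
The minimum over all feasible corners is $1.25.

$1.25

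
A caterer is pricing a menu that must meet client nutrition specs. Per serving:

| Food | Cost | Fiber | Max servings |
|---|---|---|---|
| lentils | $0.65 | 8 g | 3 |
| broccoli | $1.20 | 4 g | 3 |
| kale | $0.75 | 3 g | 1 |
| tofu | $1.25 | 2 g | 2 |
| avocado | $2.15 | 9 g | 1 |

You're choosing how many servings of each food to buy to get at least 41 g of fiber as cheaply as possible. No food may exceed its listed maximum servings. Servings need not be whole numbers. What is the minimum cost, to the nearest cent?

Cost per g of fiber: lentils $0.0813, avocado $0.2389, kale $0.2500, broccoli $0.3000, tofu $0.6250.
Take 3 servings of lentils: +24.0 g fiber for $1.95 (total $1.95, still need 17.0 g).
Take 1 serving of avocado: +9.0 g fiber for $2.15 (total $4.10, still need 8.0 g).
Take 1 serving of kale: +3.0 g fiber for $0.75 (total $4.85, still need 5.0 g).
Take 1.25 servings of broccoli: +5.0 g fiber for $1.50 (total $6.35, still need 0.0 g).
Greedy by cheapest-per-g is optimal for a single linear constraint, so the minimum cost is $6.35.

$6.35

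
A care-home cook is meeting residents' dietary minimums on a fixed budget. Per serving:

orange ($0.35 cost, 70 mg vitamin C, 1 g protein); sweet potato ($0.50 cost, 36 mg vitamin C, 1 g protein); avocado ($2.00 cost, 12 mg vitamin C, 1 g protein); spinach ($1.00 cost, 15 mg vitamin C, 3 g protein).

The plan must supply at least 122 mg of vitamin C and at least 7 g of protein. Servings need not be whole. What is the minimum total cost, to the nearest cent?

$2.36

For a min-cost LP with two ≥-constraints, a basic feasible solution has at most two positive variables.
orange only: max(122/70, 7/1) = 7 servings → $2.45.
sweet potato only: max(122/36, 7/1) = 7 servings → $3.50.
avocado only: max(122/12, 7/1) = 10.17 servings → $20.33.
spinach only: max(122/15, 7/3) = 8.133 servings → $8.13.
orange + sweet potato: the both-tight solution has a negative serving — not a feasible corner.
orange + avocado with both tight: 0.6552 servings and 6.345 servings → $12.92.
orange + spinach with both tight: 1.338 servings and 1.887 servings → $2.36.
sweet potato + avocado with both tight: 1.583 servings and 5.417 servings → $11.62.
sweet potato + spinach with both tight: 2.806 servings and 1.398 servings → $2.80.
avocado + spinach: the both-tight solution has a negative serving — not a feasible corner.
The minimum over all feasible corners is $2.36.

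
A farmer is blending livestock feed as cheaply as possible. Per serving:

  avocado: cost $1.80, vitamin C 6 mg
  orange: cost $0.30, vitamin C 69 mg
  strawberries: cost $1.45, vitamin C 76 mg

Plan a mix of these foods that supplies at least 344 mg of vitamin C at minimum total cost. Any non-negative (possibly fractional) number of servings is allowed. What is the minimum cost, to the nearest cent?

Cost per mg of vitamin C: orange $0.0043, strawberries $0.0191, avocado $0.3000.
With no serving limits, use only orange: 344 mg / 69 mg = 4.986 servings × $0.30 = $1.50.

$1.50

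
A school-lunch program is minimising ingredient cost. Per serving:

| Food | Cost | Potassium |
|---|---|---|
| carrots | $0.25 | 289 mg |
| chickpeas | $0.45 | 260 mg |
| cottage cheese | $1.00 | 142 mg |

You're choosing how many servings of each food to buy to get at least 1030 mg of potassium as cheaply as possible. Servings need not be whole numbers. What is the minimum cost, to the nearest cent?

Cost per mg of potassium: carrots $0.0009, chickpeas $0.0017, cottage cheese $0.0070.
With no serving limits, use only carrots: 1030 mg / 289 mg = 3.564 servings × $0.25 = $0.89.

$0.89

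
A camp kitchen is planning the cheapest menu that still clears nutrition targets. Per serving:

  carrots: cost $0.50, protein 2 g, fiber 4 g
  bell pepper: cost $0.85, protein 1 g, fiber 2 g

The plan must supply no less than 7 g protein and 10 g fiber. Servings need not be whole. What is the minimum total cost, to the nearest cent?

Check every corner: each single food scaled to meet both minima, and each pair solved so both constraints bind.
carrots only: max(7/2, 10/4) = 3.5 servings → $1.75.
bell pepper only: max(7/1, 10/2) = 7 servings → $5.95.
carrots + bell pepper (both tight): parallel constraints — no distinct corner.
The minimum over all feasible corners is $1.75.

$1.75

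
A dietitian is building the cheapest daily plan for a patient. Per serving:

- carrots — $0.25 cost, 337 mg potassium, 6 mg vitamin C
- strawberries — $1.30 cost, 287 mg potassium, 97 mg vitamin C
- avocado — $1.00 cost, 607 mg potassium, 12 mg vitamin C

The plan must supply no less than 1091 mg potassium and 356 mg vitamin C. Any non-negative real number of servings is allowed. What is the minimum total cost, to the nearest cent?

$4.79

carrots only: max(1091/337, 356/6) = 59.33 servings → $14.83.
strawberries only: max(1091/287, 356/97) = 3.801 servings → $4.94.
avocado only: max(1091/607, 356/12) = 29.67 servings → $29.67.
carrots + strawberries with both tight: 0.118 servings and 3.663 servings → $4.79.
carrots + avocado: the both-tight solution has a negative serving — not a feasible corner.
strawberries + avocado with both tight: 3.662 servings and 0.06593 servings → $4.83.
The minimum over all feasible corners is $4.79.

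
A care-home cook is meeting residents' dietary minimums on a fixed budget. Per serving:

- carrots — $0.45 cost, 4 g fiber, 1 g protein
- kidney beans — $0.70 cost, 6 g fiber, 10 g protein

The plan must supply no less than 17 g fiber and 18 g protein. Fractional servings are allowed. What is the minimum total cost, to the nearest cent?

$1.95

For a min-cost LP with two ≥-constraints, a basic feasible solution has at most two positive variables.
carrots only: max(17/4, 18/1) = 18 servings → $8.10.
kidney beans only: max(17/6, 18/10) = 2.833 servings → $1.98.
carrots + kidney beans with both tight: 1.824 servings and 1.618 servings → $1.95.
Cheapest feasible corner: $1.95.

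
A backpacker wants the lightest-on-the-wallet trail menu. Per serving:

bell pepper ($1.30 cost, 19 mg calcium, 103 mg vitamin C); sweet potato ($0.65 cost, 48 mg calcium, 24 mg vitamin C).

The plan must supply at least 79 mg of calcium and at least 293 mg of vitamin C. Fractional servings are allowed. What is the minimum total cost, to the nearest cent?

A basic optimal solution has at most two foods positive. Try each food alone and each pair with both targets met exactly.
bell pepper only: max(79/19, 293/103) = 4.158 servings → $5.41.
sweet potato only: max(79/48, 293/24) = 12.21 servings → $7.94.
bell pepper + sweet potato with both tight: 2.711 servings and 0.5726 servings → $3.90.
Cheapest feasible corner: $3.90.

$3.90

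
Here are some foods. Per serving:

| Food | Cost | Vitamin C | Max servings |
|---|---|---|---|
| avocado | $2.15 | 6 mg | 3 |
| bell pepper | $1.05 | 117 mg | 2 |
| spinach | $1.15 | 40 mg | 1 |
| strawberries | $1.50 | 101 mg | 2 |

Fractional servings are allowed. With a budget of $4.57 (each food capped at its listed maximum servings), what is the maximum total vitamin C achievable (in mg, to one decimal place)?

400.3 mg

Vitamin C per dollar: bell pepper 111.4, strawberries 67.33, spinach 34.78, avocado 2.791.
Take 2 servings of bell pepper: spends $2.10, +234.0 mg vitamin C (running total 234.0 mg).
Take 1.647 servings of strawberries: spends $2.47, +166.3 mg vitamin C (running total 400.3 mg).
Greedy by best ratio exhausts the cost allowance optimally: 400.3 mg.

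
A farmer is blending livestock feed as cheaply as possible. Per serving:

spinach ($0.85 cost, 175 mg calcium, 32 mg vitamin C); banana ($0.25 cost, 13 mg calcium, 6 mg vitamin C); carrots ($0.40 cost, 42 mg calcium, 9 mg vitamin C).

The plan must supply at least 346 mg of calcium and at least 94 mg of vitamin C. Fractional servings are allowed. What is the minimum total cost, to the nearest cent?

Compare the cost at each extreme point of the feasible region.
spinach only: max(346/175, 94/32) = 2.938 servings → $2.50.
banana only: max(346/13, 94/6) = 26.62 servings → $6.65.
carrots only: max(346/42, 94/9) = 10.44 servings → $4.18.
spinach + banana with both tight: 1.347 servings and 8.483 servings → $3.27.
spinach + carrots: intersection lies outside the first quadrant.
banana + carrots with both tight: 6.178 servings and 6.326 servings → $4.07.
So the least-cost plan costs $2.50.

$2.50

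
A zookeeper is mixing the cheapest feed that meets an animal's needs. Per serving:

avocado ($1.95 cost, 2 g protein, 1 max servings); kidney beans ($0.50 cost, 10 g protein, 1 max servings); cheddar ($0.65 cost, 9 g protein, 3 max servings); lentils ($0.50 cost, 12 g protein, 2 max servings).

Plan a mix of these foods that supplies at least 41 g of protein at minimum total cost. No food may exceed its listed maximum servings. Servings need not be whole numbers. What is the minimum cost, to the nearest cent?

$2.01

Cost per g of protein: lentils $0.0417, kidney beans $0.0500, cheddar $0.0722, avocado $0.9750.
Take 2 servings of lentils: +24.0 g protein for $1.00 (total $1.00, still need 17.0 g).
Take 1 serving of kidney beans: +10.0 g protein for $0.50 (total $1.50, still need 7.0 g).
Take 0.7778 servings of cheddar: +7.0 g protein for $0.51 (total $2.01, still need 0.0 g).
Greedy by cheapest-per-g is optimal for a single linear constraint, so the minimum cost is $2.01.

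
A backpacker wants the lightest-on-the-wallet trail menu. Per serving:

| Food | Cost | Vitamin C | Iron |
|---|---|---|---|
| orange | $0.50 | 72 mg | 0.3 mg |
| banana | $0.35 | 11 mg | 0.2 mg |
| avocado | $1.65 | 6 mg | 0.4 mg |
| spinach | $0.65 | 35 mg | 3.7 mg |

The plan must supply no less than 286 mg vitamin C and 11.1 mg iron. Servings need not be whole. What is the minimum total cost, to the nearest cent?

$3.12

orange only: max(286/72, 11.1/0.3) = 37 servings → $18.50.
banana only: max(286/11, 11.1/0.2) = 55.5 servings → $19.43.
avocado only: max(286/6, 11.1/0.4) = 47.67 servings → $78.65.
spinach only: max(286/35, 11.1/3.7) = 8.171 servings → $5.31.
orange + banana: the both-tight solution has a negative serving — not a feasible corner.
orange + avocado with both tight: 1.77 servings and 26.42 servings → $44.48.
orange + spinach with both tight: 2.617 servings and 2.788 servings → $3.12.
banana + avocado with both tight: 14.94 servings and 20.28 servings → $38.69.
banana + spinach with both tight: 19.87 servings and 1.926 servings → $8.21.
avocado + spinach with both targets exact would need a negative amount; discard.
Cheapest feasible corner: $3.12.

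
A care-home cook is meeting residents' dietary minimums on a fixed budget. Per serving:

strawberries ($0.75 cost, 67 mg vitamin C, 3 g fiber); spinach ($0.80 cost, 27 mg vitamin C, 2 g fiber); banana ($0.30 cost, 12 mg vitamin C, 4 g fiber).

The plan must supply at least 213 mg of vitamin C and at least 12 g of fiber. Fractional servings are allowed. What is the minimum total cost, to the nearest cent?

$2.50

This is a tiny linear program; its minimum lies at a vertex of the feasible set. List the vertices and price them.
strawberries only: max(213/67, 12/3) = 4 servings → $3.00.
spinach only: max(213/27, 12/2) = 7.889 servings → $6.31.
banana only: max(213/12, 12/4) = 17.75 servings → $5.33.
strawberries + spinach with both tight: 1.925 servings and 3.113 servings → $3.93.
strawberries + banana with both tight: 3.052 servings and 0.7112 servings → $2.50.
spinach + banana: the both-tight solution has a negative serving — not a feasible corner.
So the least-cost plan costs $2.50.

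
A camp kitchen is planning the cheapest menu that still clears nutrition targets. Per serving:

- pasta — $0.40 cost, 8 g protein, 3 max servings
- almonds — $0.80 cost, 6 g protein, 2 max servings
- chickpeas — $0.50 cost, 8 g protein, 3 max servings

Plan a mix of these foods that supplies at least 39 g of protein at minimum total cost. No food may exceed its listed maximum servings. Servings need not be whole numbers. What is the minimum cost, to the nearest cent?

$2.14

Cost per g of protein: pasta $0.0500, chickpeas $0.0625, almonds $0.1333.
Take 3 servings of pasta: +24.0 g protein for $1.20 (total $1.20, still need 15.0 g).
Take 1.875 servings of chickpeas: +15.0 g protein for $0.94 (total $2.14, still need 0.0 g).
Filling from the cheapest source first is optimal under one linear minimum: $2.14.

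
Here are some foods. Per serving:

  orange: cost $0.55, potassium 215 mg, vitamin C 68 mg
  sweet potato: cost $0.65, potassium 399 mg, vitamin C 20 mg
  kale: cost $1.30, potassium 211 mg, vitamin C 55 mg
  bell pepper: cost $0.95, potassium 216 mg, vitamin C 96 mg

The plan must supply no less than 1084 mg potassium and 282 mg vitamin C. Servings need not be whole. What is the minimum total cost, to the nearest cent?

This is a tiny linear program; its minimum lies at a vertex of the feasible set. List the vertices and price them.
orange only: max(1084/215, 282/68) = 5.042 servings → $2.77.
sweet potato only: max(1084/399, 282/20) = 14.1 servings → $9.16.
kale only: max(1084/211, 282/55) = 5.137 servings → $6.68.
bell pepper only: max(1084/216, 282/96) = 5.019 servings → $4.77.
orange + sweet potato with both tight: 3.979 servings and 0.573 servings → $2.56.
orange + kale with both targets exact would need a negative amount; discard.
orange + bell pepper with both targets exact would need a negative amount; discard.
sweet potato + kale with both tight: 0.006657 servings and 5.125 servings → $6.67.
sweet potato + bell pepper with both tight: 1.27 servings and 2.673 servings → $3.36.
kale + bell pepper with both targets exact would need a negative amount; discard.
So the least-cost plan costs $2.56.

$2.56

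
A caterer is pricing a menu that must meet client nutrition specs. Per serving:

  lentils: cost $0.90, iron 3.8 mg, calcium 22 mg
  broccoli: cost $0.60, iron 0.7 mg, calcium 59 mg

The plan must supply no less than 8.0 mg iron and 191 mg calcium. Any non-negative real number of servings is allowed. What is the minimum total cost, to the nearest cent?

$3.04

At the optimum either one food covers both requirements or two foods hit both targets exactly; no other combination can be cheaper.
lentils only: max(8.0/3.8, 191/22) = 8.682 servings → $7.81.
broccoli only: max(8.0/0.7, 191/59) = 11.43 servings → $6.86.
lentils + broccoli with both tight: 1.62 servings and 2.633 servings → $3.04.
The minimum over all feasible corners is $3.04.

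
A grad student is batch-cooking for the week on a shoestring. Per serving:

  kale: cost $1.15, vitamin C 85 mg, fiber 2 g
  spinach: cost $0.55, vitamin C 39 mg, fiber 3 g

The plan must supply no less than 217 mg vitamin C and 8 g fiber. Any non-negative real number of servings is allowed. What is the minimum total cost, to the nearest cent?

An LP optimum is at a vertex; with two nutrient constraints at most two foods are used. Check each candidate.
kale only: max(217/85, 8/2) = 4 servings → $4.60.
spinach only: max(217/39, 8/3) = 5.564 servings → $3.06.
kale + spinach with both tight: 1.915 servings and 1.39 servings → $2.97.
So the least-cost plan costs $2.97.

$2.97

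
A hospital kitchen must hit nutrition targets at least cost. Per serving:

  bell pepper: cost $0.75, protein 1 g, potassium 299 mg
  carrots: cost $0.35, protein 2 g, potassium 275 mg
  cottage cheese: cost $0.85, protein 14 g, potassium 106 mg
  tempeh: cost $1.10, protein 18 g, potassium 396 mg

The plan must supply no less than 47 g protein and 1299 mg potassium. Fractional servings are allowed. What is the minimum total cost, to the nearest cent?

$3.13

Two binding constraints pin down two serving amounts, so the optimal mix uses at most two foods. The candidates are each food alone (scaled to the tighter of protein/potassium) and each pair with both constraints tight.
bell pepper only: max(47/1, 1299/299) = 47 servings → $35.25.
carrots only: max(47/2, 1299/275) = 23.5 servings → $8.22.
cottage cheese only: max(47/14, 1299/106) = 12.25 servings → $10.42.
tempeh only: max(47/18, 1299/396) = 3.28 servings → $3.61.
bell pepper + carrots: intersection lies outside the first quadrant.
bell pepper + cottage cheese with both tight: 3.236 servings and 3.126 servings → $5.08.
bell pepper + tempeh with both tight: 0.9567 servings and 2.558 servings → $3.53.
carrots + cottage cheese with both tight: 3.629 servings and 2.839 servings → $3.68.
carrots + tempeh with both tight: 1.147 servings and 2.484 servings → $3.13.
cottage cheese + tempeh with both targets exact would need a negative amount; discard.
Cheapest feasible corner: $3.13.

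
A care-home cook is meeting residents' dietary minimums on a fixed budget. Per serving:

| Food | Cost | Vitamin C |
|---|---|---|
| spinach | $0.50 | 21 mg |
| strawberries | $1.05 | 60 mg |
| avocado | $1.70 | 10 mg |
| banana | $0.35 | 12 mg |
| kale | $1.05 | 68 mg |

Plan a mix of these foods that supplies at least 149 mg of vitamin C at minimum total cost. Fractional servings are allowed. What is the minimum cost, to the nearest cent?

Cost per mg of vitamin C: kale $0.0154, strawberries $0.0175, spinach $0.0238, banana $0.0292, avocado $0.1700.
With no serving limits, use only kale: 149 mg / 68 mg = 2.191 servings × $1.05 = $2.30.

$2.30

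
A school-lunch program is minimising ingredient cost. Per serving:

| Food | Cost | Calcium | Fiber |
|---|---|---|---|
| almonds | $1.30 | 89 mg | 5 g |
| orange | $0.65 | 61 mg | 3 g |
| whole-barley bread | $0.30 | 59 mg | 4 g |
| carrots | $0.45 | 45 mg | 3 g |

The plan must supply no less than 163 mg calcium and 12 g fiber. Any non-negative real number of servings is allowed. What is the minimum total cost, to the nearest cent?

$0.90

Check every corner: each single food scaled to meet both minima, and each pair solved so both constraints bind.
almonds only: max(163/89, 12/5) = 2.4 servings → $3.12.
orange only: max(163/61, 12/3) = 4 servings → $2.60.
whole-barley bread only: max(163/59, 12/4) = 3 servings → $0.90.
carrots only: max(163/45, 12/3) = 4 servings → $1.80.
almonds + orange: intersection lies outside the first quadrant.
almonds + whole-barley bread: intersection lies outside the first quadrant.
almonds + carrots with both targets exact would need a negative amount; discard.
orange + whole-barley bread: the both-tight solution has a negative serving — not a feasible corner.
orange + carrots: intersection lies outside the first quadrant.
whole-barley bread + carrots: the both-tight solution has a negative serving — not a feasible corner.
Cheapest feasible corner: $0.90.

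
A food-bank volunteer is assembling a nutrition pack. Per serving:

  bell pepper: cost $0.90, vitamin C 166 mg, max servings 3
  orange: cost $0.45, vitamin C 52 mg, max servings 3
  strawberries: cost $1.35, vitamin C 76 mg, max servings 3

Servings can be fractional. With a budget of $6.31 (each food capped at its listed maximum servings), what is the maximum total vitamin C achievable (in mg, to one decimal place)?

Vitamin C per dollar: bell pepper 184.4, orange 115.6, strawberries 56.3.
Take 3 servings of bell pepper: spends $2.70, +498.0 mg vitamin C (running total 498.0 mg).
Take 3 servings of orange: spends $1.35, +156.0 mg vitamin C (running total 654.0 mg).
Take 1.674 servings of strawberries: spends $2.26, +127.2 mg vitamin C (running total 781.2 mg).
Filling greedily by vitamin C-per-dollar is optimal for one linear limit, giving 781.2 mg.

781.2 mg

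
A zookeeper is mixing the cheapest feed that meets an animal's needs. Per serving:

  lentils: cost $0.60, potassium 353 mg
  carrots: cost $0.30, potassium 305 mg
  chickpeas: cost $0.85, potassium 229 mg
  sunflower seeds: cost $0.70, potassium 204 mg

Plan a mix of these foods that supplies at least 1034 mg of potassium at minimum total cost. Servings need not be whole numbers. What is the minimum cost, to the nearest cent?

Cost per mg of potassium: carrots $0.0010, lentils $0.0017, sunflower seeds $0.0034, chickpeas $0.0037.
With no serving limits, use only carrots: 1034 mg / 305 mg = 3.39 servings × $0.30 = $1.02.

$1.02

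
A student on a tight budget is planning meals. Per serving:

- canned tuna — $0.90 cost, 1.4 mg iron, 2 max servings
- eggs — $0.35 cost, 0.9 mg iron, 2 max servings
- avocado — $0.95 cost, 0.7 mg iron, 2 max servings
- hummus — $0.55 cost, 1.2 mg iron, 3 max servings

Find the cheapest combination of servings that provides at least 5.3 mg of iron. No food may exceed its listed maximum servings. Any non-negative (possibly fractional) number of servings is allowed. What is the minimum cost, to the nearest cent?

Cost per mg of iron: eggs $0.3889, hummus $0.4583, canned tuna $0.6429, avocado $1.3571.
Take 2 servings of eggs: +1.8 mg iron for $0.70 (total $0.70, still need 3.5 mg).
Take 2.917 servings of hummus: +3.5 mg iron for $1.60 (total $2.30, still need 0.0 mg).
Greedy by cheapest-per-mg is optimal for a single linear constraint, so the minimum cost is $2.30.

$2.30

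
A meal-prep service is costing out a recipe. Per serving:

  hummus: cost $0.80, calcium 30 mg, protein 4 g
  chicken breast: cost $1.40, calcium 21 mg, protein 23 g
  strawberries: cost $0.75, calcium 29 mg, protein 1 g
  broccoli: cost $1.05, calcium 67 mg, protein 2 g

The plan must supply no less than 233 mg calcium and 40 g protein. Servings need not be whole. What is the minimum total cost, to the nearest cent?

$5.23

This is a tiny linear program; its minimum lies at a vertex of the feasible set. List the vertices and price them.
hummus only: max(233/30, 40/4) = 10 servings → $8.00.
chicken breast only: max(233/21, 40/23) = 11.1 servings → $15.53.
strawberries only: max(233/29, 40/1) = 40 servings → $30.00.
broccoli only: max(233/67, 40/2) = 20 servings → $21.00.
hummus + chicken breast with both tight: 7.457 servings and 0.4422 servings → $6.58.
hummus + strawberries: the both-tight solution has a negative serving — not a feasible corner.
hummus + broccoli with both targets exact would need a negative amount; discard.
chicken breast + strawberries with both tight: 1.435 servings and 6.995 servings → $7.26.
chicken breast + broccoli with both tight: 1.477 servings and 3.015 servings → $5.23.
strawberries + broccoli: the both-tight solution has a negative serving — not a feasible corner.
Cheapest feasible corner: $5.23.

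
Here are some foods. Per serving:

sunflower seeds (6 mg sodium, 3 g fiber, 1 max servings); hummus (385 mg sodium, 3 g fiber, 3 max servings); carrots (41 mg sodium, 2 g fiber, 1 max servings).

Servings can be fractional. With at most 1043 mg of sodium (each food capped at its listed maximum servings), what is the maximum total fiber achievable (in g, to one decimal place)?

12.8 g

Fiber per mg sodium: sunflower seeds 0.5, carrots 0.04878, hummus 0.007792.
Take 1 serving of sunflower seeds: uses 6 mg sodium, +3.0 g fiber (running total 3.0 g).
Take 1 serving of carrots: uses 41 mg sodium, +2.0 g fiber (running total 5.0 g).
Take 2.587 servings of hummus: uses 996 mg sodium, +7.8 g fiber (running total 12.8 g).
Filling greedily by fiber-per-mg sodium is optimal for one linear limit, giving 12.8 g.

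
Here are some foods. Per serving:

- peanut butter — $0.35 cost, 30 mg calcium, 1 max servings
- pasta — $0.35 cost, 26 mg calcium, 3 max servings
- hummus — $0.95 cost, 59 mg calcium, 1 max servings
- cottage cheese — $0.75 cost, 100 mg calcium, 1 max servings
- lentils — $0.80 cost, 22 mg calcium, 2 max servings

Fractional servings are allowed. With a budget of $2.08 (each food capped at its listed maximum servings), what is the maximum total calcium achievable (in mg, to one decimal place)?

202.8 mg

Calcium per dollar: cottage cheese 133.3, peanut butter 85.71, pasta 74.29, hummus 62.11, lentils 27.5.
Take 1 serving of cottage cheese: spends $0.75, +100.0 mg calcium (running total 100.0 mg).
Take 1 serving of peanut butter: spends $0.35, +30.0 mg calcium (running total 130.0 mg).
Take 2.8 servings of pasta: spends $0.98, +72.8 mg calcium (running total 202.8 mg).
Filling greedily by calcium-per-dollar is optimal for one linear limit, giving 202.8 mg.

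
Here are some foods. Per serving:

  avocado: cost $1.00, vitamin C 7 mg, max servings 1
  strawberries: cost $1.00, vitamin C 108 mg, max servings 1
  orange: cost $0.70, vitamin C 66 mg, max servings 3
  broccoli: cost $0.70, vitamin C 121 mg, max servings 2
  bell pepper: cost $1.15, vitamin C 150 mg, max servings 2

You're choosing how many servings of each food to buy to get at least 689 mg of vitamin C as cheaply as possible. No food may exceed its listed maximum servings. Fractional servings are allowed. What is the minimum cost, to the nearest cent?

$5.11

Cost per mg of vitamin C: broccoli $0.0058, bell pepper $0.0077, strawberries $0.0093, orange $0.0106, avocado $0.1429.
Take 2 servings of broccoli: +242.0 mg vitamin C for $1.40 (total $1.40, still need 447.0 mg).
Take 2 servings of bell pepper: +300.0 mg vitamin C for $2.30 (total $3.70, still need 147.0 mg).
Take 1 serving of strawberries: +108.0 mg vitamin C for $1.00 (total $4.70, still need 39.0 mg).
Take 0.5909 servings of orange: +39.0 mg vitamin C for $0.41 (total $5.11, still need 0.0 mg).
Greedy by cheapest-per-mg is optimal for a single linear constraint, so the minimum cost is $5.11.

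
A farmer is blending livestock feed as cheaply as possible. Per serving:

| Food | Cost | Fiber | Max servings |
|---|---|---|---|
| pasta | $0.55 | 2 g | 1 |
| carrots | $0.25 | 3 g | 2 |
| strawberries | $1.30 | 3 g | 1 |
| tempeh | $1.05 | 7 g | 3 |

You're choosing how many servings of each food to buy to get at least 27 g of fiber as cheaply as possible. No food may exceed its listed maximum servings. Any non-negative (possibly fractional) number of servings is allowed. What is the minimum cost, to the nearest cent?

Cost per g of fiber: carrots $0.0833, tempeh $0.1500, pasta $0.2750, strawberries $0.4333.
Take 2 servings of carrots: +6.0 g fiber for $0.50 (total $0.50, still need 21.0 g).
Take 3 servings of tempeh: +21.0 g fiber for $3.15 (total $3.65, still need 0.0 g).
Filling from the cheapest source first is optimal under one linear minimum: $3.65.

$3.65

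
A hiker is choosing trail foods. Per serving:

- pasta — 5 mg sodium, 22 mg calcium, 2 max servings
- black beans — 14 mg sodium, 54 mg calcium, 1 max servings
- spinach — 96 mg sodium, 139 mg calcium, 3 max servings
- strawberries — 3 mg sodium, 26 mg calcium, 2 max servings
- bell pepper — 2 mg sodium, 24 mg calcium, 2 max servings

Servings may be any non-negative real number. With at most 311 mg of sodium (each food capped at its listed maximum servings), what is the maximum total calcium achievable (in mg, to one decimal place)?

599.1 mg

Calcium per mg sodium: bell pepper 12, strawberries 8.667, pasta 4.4, black beans 3.857, spinach 1.448.
Take 2 servings of bell pepper: uses 4 mg sodium, +48.0 mg calcium (running total 48.0 mg).
Take 2 servings of strawberries: uses 6 mg sodium, +52.0 mg calcium (running total 100.0 mg).
Take 2 servings of pasta: uses 10 mg sodium, +44.0 mg calcium (running total 144.0 mg).
Take 1 serving of black beans: uses 14 mg sodium, +54.0 mg calcium (running total 198.0 mg).
Take 2.885 servings of spinach: uses 277 mg sodium, +401.1 mg calcium (running total 599.1 mg).
Greedy by best ratio exhausts the sodium allowance optimally: 599.1 mg.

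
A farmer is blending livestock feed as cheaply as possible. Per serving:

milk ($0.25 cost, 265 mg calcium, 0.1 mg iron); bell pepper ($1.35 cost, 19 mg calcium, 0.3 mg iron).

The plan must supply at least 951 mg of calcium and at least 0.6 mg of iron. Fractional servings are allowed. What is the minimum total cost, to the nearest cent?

$1.50

This is a tiny linear program; its minimum lies at a vertex of the feasible set. List the vertices and price them.
milk only: max(951/265, 0.6/0.1) = 6 servings → $1.50.
bell pepper only: max(951/19, 0.6/0.3) = 50.05 servings → $67.57.
milk + bell pepper with both tight: 3.53 servings and 0.8235 servings → $1.99.
So the least-cost plan costs $1.50.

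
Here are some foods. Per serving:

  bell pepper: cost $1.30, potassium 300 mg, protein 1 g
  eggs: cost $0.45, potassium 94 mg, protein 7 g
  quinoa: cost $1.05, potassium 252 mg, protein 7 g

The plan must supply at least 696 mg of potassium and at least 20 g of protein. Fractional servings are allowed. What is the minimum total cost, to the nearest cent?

$2.91

With two linear requirements the optimum uses one or two foods; enumerate the corners.
bell pepper only: max(696/300, 20/1) = 20 servings → $26.00.
eggs only: max(696/94, 20/7) = 7.404 servings → $3.33.
quinoa only: max(696/252, 20/7) = 2.857 servings → $3.00.
bell pepper + eggs with both tight: 1.492 servings and 2.644 servings → $3.13.
bell pepper + quinoa: the both-tight solution has a negative serving — not a feasible corner.
eggs + quinoa with both tight: 0.1519 servings and 2.705 servings → $2.91.
The minimum over all feasible corners is $2.91.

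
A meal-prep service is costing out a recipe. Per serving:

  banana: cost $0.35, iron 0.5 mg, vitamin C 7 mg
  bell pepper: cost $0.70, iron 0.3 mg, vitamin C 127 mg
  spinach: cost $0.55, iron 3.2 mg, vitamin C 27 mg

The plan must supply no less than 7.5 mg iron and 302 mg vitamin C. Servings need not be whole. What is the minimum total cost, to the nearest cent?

$2.53

banana only: max(7.5/0.5, 302/7) = 43.14 servings → $15.10.
bell pepper only: max(7.5/0.3, 302/127) = 25 servings → $17.50.
spinach only: max(7.5/3.2, 302/27) = 11.19 servings → $6.15.
banana + bell pepper with both tight: 14.04 servings and 1.604 servings → $6.04.
banana + spinach with both targets exact would need a negative amount; discard.
bell pepper + spinach with both tight: 1.918 servings and 2.164 servings → $2.53.
Cheapest feasible corner: $2.53.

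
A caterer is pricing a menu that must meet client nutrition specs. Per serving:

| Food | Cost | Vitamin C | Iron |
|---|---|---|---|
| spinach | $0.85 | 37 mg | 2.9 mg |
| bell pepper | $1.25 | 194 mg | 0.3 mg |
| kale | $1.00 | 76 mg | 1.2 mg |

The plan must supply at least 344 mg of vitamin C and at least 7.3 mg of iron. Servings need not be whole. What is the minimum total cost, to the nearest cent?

With two linear requirements the optimum uses one or two foods; enumerate the corners.
spinach only: max(344/37, 7.3/2.9) = 9.297 servings → $7.90.
bell pepper only: max(344/194, 7.3/0.3) = 24.33 servings → $30.42.
kale only: max(344/76, 7.3/1.2) = 6.083 servings → $6.08.
spinach + bell pepper with both tight: 2.381 servings and 1.319 servings → $3.67.
spinach + kale with both tight: 0.8068 servings and 4.134 servings → $4.82.
bell pepper + kale with both targets exact would need a negative amount; discard.
Cheapest feasible corner: $3.67.

$3.67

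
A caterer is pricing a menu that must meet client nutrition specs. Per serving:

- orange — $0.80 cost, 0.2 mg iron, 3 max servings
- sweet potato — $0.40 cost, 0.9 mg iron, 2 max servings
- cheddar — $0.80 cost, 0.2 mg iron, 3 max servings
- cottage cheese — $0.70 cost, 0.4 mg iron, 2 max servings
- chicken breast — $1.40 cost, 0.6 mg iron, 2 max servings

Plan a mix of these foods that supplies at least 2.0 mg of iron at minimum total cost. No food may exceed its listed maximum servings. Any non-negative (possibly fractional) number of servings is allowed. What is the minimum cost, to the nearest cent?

$1.15

Cost per mg of iron: sweet potato $0.4444, cottage cheese $1.7500, chicken breast $2.3333, orange $4.0000, cheddar $4.0000.
Take 2 servings of sweet potato: +1.8 mg iron for $0.80 (total $0.80, still need 0.2 mg).
Take 0.5 servings of cottage cheese: +0.2 mg iron for $0.35 (total $1.15, still need 0.0 mg).
Filling from the cheapest source first is optimal under one linear minimum: $1.15.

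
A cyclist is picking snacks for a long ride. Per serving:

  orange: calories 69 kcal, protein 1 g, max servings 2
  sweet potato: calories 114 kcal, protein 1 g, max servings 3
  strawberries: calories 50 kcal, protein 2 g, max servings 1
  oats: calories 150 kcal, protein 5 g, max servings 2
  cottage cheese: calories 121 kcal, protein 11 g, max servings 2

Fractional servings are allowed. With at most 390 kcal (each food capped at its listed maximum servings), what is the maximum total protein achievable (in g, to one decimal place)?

27.3 g

Protein per kcal: cottage cheese 0.09091, strawberries 0.04, oats 0.03333, orange 0.01449, sweet potato 0.008772.
Take 2 servings of cottage cheese: uses 242 kcal, +22.0 g protein (running total 22.0 g).
Take 1 serving of strawberries: uses 50 kcal, +2.0 g protein (running total 24.0 g).
Take 0.6533 servings of oats: uses 98 kcal, +3.3 g protein (running total 27.3 g).
Greedy by best ratio exhausts the calories allowance optimally: 27.3 g.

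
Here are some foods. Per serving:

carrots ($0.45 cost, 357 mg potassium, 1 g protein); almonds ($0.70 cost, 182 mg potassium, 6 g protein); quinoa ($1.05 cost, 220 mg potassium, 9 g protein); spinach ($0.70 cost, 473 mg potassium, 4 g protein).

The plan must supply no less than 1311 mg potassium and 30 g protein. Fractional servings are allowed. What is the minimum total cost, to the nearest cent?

$3.77

Two binding constraints pin down two serving amounts, so the optimal mix uses at most two foods. The candidates are each food alone (scaled to the tighter of potassium/protein) and each pair with both constraints tight.
carrots only: max(1311/357, 30/1) = 30 servings → $13.50.
almonds only: max(1311/182, 30/6) = 7.203 servings → $5.04.
quinoa only: max(1311/220, 30/9) = 5.959 servings → $6.26.
spinach only: max(1311/473, 30/4) = 7.5 servings → $5.25.
carrots + almonds with both tight: 1.228 servings and 4.795 servings → $3.91.
carrots + quinoa with both tight: 1.737 servings and 3.14 servings → $4.08.
carrots + spinach: the both-tight solution has a negative serving — not a feasible corner.
almonds + quinoa: the both-tight solution has a negative serving — not a feasible corner.
almonds + spinach with both tight: 4.24 servings and 1.14 servings → $3.77.
quinoa + spinach with both tight: 2.649 servings and 1.54 servings → $3.86.
The minimum over all feasible corners is $3.77.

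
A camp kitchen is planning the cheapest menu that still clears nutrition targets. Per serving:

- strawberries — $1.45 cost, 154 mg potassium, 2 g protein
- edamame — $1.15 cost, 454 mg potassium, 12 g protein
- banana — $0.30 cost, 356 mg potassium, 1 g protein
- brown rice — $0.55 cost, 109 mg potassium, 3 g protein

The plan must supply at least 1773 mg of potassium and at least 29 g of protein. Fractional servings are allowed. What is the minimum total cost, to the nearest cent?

The cheapest plan sits at a corner of the feasible region — with two constraints it uses at most two foods.
strawberries only: max(1773/154, 29/2) = 14.5 servings → $21.02.
edamame only: max(1773/454, 29/12) = 3.905 servings → $4.49.
banana only: max(1773/356, 29/1) = 29 servings → $8.70.
brown rice only: max(1773/109, 29/3) = 16.27 servings → $8.95.
strawberries + edamame with both tight: 8.628 servings and 0.9787 servings → $13.64.
strawberries + banana with both targets exact would need a negative amount; discard.
strawberries + brown rice with both tight: 8.844 servings and 3.77 servings → $14.90.
edamame + banana with both tight: 2.24 servings and 2.124 servings → $3.21.
edamame + brown rice: the both-tight solution has a negative serving — not a feasible corner.
banana + brown rice with both tight: 2.25 servings and 8.917 servings → $5.58.
Cheapest feasible corner: $3.21.

$3.21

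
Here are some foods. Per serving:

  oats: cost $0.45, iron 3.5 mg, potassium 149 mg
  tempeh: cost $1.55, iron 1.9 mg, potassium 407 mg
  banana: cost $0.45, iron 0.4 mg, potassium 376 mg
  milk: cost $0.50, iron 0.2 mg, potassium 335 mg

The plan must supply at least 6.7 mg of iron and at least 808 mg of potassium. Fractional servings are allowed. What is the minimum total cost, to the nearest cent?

$1.44

Two binding constraints pin down two serving amounts, so the optimal mix uses at most two foods. The candidates are each food alone (scaled to the tighter of iron/potassium) and each pair with both constraints tight.
oats only: max(6.7/3.5, 808/149) = 5.423 servings → $2.44.
tempeh only: max(6.7/1.9, 808/407) = 3.526 servings → $5.47.
banana only: max(6.7/0.4, 808/376) = 16.75 servings → $7.54.
milk only: max(6.7/0.2, 808/335) = 33.5 servings → $16.75.
oats + tempeh with both tight: 1.044 servings and 1.603 servings → $2.95.
oats + banana with both tight: 1.748 servings and 1.456 servings → $1.44.
oats + milk with both tight: 1.823 servings and 1.601 servings → $1.62.
tempeh + banana with both targets exact would need a negative amount; discard.
tempeh + milk with both targets exact would need a negative amount; discard.
banana + milk with both targets exact would need a negative amount; discard.
Cheapest feasible corner: $1.44.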